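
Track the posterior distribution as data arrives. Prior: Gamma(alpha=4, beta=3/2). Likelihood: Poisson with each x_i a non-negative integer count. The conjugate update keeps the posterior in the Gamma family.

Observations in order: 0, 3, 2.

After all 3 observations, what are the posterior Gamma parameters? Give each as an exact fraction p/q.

alpha=9, beta=9/2

obs 1: x=0 → posterior Gamma(4, 5/2)
obs 2: x=3 → posterior Gamma(7, 7/2)
obs 3: x=2 → posterior Gamma(9, 9/2)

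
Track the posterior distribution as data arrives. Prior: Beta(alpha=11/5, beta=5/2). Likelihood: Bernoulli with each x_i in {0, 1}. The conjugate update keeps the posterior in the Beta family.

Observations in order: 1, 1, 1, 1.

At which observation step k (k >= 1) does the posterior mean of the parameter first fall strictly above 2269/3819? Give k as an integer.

obs 1: x=1 → posterior Beta(16/5, 5/2)
obs 2: x=1 → posterior Beta(21/5, 5/2)
obs 3: x=1 → posterior Beta(26/5, 5/2)
obs 4: x=1 → posterior Beta(31/5, 5/2)

k = 2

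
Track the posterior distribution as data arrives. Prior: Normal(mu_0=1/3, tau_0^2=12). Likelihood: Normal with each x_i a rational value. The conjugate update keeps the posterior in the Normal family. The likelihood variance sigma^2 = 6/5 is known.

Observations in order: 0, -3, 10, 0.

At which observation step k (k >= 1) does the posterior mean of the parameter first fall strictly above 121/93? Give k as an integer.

obs 1: x=0 → posterior Normal(1/33, 12/11)
obs 2: x=-3 → posterior Normal(-89/63, 4/7)
obs 3: x=10 → posterior Normal(211/93, 12/31)
obs 4: x=0 → posterior Normal(211/123, 12/41)

k = 3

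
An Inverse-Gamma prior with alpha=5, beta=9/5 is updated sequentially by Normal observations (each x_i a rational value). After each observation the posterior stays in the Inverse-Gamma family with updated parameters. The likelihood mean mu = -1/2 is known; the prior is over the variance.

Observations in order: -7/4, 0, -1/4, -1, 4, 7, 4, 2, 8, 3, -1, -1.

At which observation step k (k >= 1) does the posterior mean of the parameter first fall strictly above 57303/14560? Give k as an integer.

obs 1: x=-7/4 → posterior Inverse-Gamma(11/2, 413/160)
obs 2: x=0 → posterior Inverse-Gamma(6, 433/160)
obs 3: x=-1/4 → posterior Inverse-Gamma(13/2, 219/80)
obs 4: x=-1 → posterior Inverse-Gamma(7, 229/80)
obs 5: x=4 → posterior Inverse-Gamma(15/2, 1039/80)
obs 6: x=7 → posterior Inverse-Gamma(8, 3289/80)
obs 7: x=4 → posterior Inverse-Gamma(17/2, 4099/80)
obs 8: x=2 → posterior Inverse-Gamma(9, 4349/80)
obs 9: x=8 → posterior Inverse-Gamma(19/2, 7239/80)
obs 10: x=3 → posterior Inverse-Gamma(10, 7729/80)
obs 11: x=-1 → posterior Inverse-Gamma(21/2, 7739/80)
obs 12: x=-1 → posterior Inverse-Gamma(11, 7749/80)

k = 6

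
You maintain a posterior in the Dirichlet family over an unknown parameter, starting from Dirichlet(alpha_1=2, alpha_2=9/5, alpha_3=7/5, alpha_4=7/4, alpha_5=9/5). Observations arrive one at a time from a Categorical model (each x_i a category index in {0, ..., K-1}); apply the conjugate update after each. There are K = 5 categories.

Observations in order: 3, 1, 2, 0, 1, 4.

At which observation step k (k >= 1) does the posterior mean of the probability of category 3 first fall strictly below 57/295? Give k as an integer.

k = 6

obs 1: x=3 → posterior Dirichlet(2, 9/5, 7/5, 11/4, 9/5)
obs 2: x=1 → posterior Dirichlet(2, 14/5, 7/5, 11/4, 9/5)
obs 3: x=2 → posterior Dirichlet(2, 14/5, 12/5, 11/4, 9/5)
obs 4: x=0 → posterior Dirichlet(3, 14/5, 12/5, 11/4, 9/5)
obs 5: x=1 → posterior Dirichlet(3, 19/5, 12/5, 11/4, 9/5)
obs 6: x=4 → posterior Dirichlet(3, 19/5, 12/5, 11/4, 14/5)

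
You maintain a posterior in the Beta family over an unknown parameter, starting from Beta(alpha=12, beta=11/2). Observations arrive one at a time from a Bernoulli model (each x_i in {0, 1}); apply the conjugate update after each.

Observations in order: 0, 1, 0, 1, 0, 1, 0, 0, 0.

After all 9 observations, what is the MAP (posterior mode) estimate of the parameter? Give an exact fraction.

obs 1: x=0 → posterior Beta(12, 13/2)
obs 2: x=1 → posterior Beta(13, 13/2)
obs 3: x=0 → posterior Beta(13, 15/2)
obs 4: x=1 → posterior Beta(14, 15/2)
obs 5: x=0 → posterior Beta(14, 17/2)
obs 6: x=1 → posterior Beta(15, 17/2)
obs 7: x=0 → posterior Beta(15, 19/2)
obs 8: x=0 → posterior Beta(15, 21/2)
obs 9: x=0 → posterior Beta(15, 23/2)

4/7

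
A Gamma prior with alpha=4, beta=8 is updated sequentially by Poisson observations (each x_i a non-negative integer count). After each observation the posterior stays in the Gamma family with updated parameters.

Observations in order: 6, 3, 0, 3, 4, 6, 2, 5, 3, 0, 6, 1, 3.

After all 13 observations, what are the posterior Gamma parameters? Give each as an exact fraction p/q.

obs 1: x=6 → posterior Gamma(10, 9)
obs 2: x=3 → posterior Gamma(13, 10)
obs 3: x=0 → posterior Gamma(13, 11)
obs 4: x=3 → posterior Gamma(16, 12)
obs 5: x=4 → posterior Gamma(20, 13)
obs 6: x=6 → posterior Gamma(26, 14)
obs 7: x=2 → posterior Gamma(28, 15)
obs 8: x=5 → posterior Gamma(33, 16)
obs 9: x=3 → posterior Gamma(36, 17)
obs 10: x=0 → posterior Gamma(36, 18)
obs 11: x=6 → posterior Gamma(42, 19)
obs 12: x=1 → posterior Gamma(43, 20)
obs 13: x=3 → posterior Gamma(46, 21)

alpha=46, beta=21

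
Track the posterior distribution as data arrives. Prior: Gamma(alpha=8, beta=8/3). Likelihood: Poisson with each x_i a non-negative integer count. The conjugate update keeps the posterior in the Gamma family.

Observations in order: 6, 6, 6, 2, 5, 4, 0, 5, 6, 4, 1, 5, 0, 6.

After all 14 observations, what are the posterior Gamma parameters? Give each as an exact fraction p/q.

obs 1: x=6 → posterior Gamma(14, 11/3)
obs 2: x=6 → posterior Gamma(20, 14/3)
obs 3: x=6 → posterior Gamma(26, 17/3)
obs 4: x=2 → posterior Gamma(28, 20/3)
obs 5: x=5 → posterior Gamma(33, 23/3)
obs 6: x=4 → posterior Gamma(37, 26/3)
obs 7: x=0 → posterior Gamma(37, 29/3)
obs 8: x=5 → posterior Gamma(42, 32/3)
obs 9: x=6 → posterior Gamma(48, 35/3)
obs 10: x=4 → posterior Gamma(52, 38/3)
obs 11: x=1 → posterior Gamma(53, 41/3)
obs 12: x=5 → posterior Gamma(58, 44/3)
obs 13: x=0 → posterior Gamma(58, 47/3)
obs 14: x=6 → posterior Gamma(64, 50/3)

alpha=64, beta=50/3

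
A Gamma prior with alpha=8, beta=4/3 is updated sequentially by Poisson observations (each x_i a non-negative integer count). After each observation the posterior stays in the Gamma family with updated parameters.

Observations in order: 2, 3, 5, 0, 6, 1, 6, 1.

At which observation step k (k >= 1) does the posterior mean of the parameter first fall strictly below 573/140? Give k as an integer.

k = 2

obs 1: x=2 → posterior Gamma(10, 7/3)
obs 2: x=3 → posterior Gamma(13, 10/3)
obs 3: x=5 → posterior Gamma(18, 13/3)
obs 4: x=0 → posterior Gamma(18, 16/3)
obs 5: x=6 → posterior Gamma(24, 19/3)
obs 6: x=1 → posterior Gamma(25, 22/3)
obs 7: x=6 → posterior Gamma(31, 25/3)
obs 8: x=1 → posterior Gamma(32, 28/3)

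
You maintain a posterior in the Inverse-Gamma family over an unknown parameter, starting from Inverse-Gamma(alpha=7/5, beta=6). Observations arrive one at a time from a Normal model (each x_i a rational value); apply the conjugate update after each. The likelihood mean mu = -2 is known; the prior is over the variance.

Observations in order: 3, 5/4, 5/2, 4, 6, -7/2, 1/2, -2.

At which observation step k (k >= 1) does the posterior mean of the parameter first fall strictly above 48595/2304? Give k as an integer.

k = 4

obs 1: x=3 → posterior Inverse-Gamma(19/10, 37/2)
obs 2: x=5/4 → posterior Inverse-Gamma(12/5, 761/32)
obs 3: x=5/2 → posterior Inverse-Gamma(29/10, 1085/32)
obs 4: x=4 → posterior Inverse-Gamma(17/5, 1661/32)
obs 5: x=6 → posterior Inverse-Gamma(39/10, 2685/32)
obs 6: x=-7/2 → posterior Inverse-Gamma(22/5, 2721/32)
obs 7: x=1/2 → posterior Inverse-Gamma(49/10, 2821/32)
obs 8: x=-2 → posterior Inverse-Gamma(27/5, 2821/32)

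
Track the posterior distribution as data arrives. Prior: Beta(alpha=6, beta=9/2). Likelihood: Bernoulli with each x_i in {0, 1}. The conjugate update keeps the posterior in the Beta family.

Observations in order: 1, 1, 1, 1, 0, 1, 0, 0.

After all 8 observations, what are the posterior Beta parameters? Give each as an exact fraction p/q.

obs 1: x=1 → posterior Beta(7, 9/2)
obs 2: x=1 → posterior Beta(8, 9/2)
obs 3: x=1 → posterior Beta(9, 9/2)
obs 4: x=1 → posterior Beta(10, 9/2)
obs 5: x=0 → posterior Beta(10, 11/2)
obs 6: x=1 → posterior Beta(11, 11/2)
obs 7: x=0 → posterior Beta(11, 13/2)
obs 8: x=0 → posterior Beta(11, 15/2)

alpha=11, beta=15/2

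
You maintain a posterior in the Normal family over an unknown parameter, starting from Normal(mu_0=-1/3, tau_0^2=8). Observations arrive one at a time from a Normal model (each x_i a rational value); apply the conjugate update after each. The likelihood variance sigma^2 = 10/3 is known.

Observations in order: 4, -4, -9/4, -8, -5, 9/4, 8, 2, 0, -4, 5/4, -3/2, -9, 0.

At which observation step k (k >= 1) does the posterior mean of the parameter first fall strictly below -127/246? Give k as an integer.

obs 1: x=4 → posterior Normal(139/51, 40/17)
obs 2: x=-4 → posterior Normal(-5/87, 40/29)
obs 3: x=-9/4 → posterior Normal(-86/123, 40/41)
obs 4: x=-8 → posterior Normal(-374/159, 40/53)
obs 5: x=-5 → posterior Normal(-554/195, 8/13)
obs 6: x=9/4 → posterior Normal(-43/21, 40/77)
obs 7: x=8 → posterior Normal(-185/267, 40/89)
obs 8: x=2 → posterior Normal(-113/303, 40/101)
obs 9: x=0 → posterior Normal(-1/3, 40/113)
obs 10: x=-4 → posterior Normal(-257/375, 8/25)
obs 11: x=5/4 → posterior Normal(-212/411, 40/137)
obs 12: x=-3/2 → posterior Normal(-266/447, 40/149)
obs 13: x=-9 → posterior Normal(-590/483, 40/161)
obs 14: x=0 → posterior Normal(-590/519, 40/173)

k = 3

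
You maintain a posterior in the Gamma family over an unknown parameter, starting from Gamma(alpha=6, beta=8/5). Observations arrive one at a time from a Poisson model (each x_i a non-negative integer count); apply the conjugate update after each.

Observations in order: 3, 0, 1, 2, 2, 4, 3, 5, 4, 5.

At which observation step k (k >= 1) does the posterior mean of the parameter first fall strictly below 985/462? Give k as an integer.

k = 5

obs 1: x=3 → posterior Gamma(9, 13/5)
obs 2: x=0 → posterior Gamma(9, 18/5)
obs 3: x=1 → posterior Gamma(10, 23/5)
obs 4: x=2 → posterior Gamma(12, 28/5)
obs 5: x=2 → posterior Gamma(14, 33/5)
obs 6: x=4 → posterior Gamma(18, 38/5)
obs 7: x=3 → posterior Gamma(21, 43/5)
obs 8: x=5 → posterior Gamma(26, 48/5)
obs 9: x=4 → posterior Gamma(30, 53/5)
obs 10: x=5 → posterior Gamma(35, 58/5)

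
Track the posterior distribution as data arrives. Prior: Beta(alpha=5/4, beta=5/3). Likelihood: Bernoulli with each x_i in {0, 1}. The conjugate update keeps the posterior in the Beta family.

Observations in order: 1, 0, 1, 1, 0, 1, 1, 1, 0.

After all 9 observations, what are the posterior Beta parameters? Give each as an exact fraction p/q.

alpha=29/4, beta=14/3

obs 1: x=1 → posterior Beta(9/4, 5/3)
obs 2: x=0 → posterior Beta(9/4, 8/3)
obs 3: x=1 → posterior Beta(13/4, 8/3)
obs 4: x=1 → posterior Beta(17/4, 8/3)
obs 5: x=0 → posterior Beta(17/4, 11/3)
obs 6: x=1 → posterior Beta(21/4, 11/3)
obs 7: x=1 → posterior Beta(25/4, 11/3)
obs 8: x=1 → posterior Beta(29/4, 11/3)
obs 9: x=0 → posterior Beta(29/4, 14/3)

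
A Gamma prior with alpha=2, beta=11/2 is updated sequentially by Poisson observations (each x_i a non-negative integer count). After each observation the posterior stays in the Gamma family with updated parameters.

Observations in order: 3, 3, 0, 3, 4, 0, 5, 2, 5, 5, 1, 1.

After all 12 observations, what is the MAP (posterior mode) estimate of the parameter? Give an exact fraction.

obs 1: x=3 → posterior Gamma(5, 13/2)
obs 2: x=3 → posterior Gamma(8, 15/2)
obs 3: x=0 → posterior Gamma(8, 17/2)
obs 4: x=3 → posterior Gamma(11, 19/2)
obs 5: x=4 → posterior Gamma(15, 21/2)
obs 6: x=0 → posterior Gamma(15, 23/2)
obs 7: x=5 → posterior Gamma(20, 25/2)
obs 8: x=2 → posterior Gamma(22, 27/2)
obs 9: x=5 → posterior Gamma(27, 29/2)
obs 10: x=5 → posterior Gamma(32, 31/2)
obs 11: x=1 → posterior Gamma(33, 33/2)
obs 12: x=1 → posterior Gamma(34, 35/2)

66/35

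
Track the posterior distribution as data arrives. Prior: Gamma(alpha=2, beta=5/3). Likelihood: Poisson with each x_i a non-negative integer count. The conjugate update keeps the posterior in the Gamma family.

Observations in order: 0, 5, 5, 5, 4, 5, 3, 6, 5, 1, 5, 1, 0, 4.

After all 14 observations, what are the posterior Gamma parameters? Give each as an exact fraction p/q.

obs 1: x=0 → posterior Gamma(2, 8/3)
obs 2: x=5 → posterior Gamma(7, 11/3)
obs 3: x=5 → posterior Gamma(12, 14/3)
obs 4: x=5 → posterior Gamma(17, 17/3)
obs 5: x=4 → posterior Gamma(21, 20/3)
obs 6: x=5 → posterior Gamma(26, 23/3)
obs 7: x=3 → posterior Gamma(29, 26/3)
obs 8: x=6 → posterior Gamma(35, 29/3)
obs 9: x=5 → posterior Gamma(40, 32/3)
obs 10: x=1 → posterior Gamma(41, 35/3)
obs 11: x=5 → posterior Gamma(46, 38/3)
obs 12: x=1 → posterior Gamma(47, 41/3)
obs 13: x=0 → posterior Gamma(47, 44/3)
obs 14: x=4 → posterior Gamma(51, 47/3)

alpha=51, beta=47/3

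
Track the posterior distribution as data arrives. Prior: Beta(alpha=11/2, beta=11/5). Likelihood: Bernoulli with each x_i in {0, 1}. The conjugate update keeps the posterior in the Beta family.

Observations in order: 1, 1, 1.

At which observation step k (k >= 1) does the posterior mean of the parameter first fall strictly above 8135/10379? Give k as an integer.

k = 3

obs 1: x=1 → posterior Beta(13/2, 11/5)
obs 2: x=1 → posterior Beta(15/2, 11/5)
obs 3: x=1 → posterior Beta(17/2, 11/5)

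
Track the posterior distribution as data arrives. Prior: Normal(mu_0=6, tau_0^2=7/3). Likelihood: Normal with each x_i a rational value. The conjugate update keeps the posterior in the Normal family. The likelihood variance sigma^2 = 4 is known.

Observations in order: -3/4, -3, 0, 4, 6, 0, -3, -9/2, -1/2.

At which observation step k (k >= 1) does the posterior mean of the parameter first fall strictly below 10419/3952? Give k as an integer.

obs 1: x=-3/4 → posterior Normal(267/76, 28/19)
obs 2: x=-3 → posterior Normal(183/104, 14/13)
obs 3: x=0 → posterior Normal(61/44, 28/33)
obs 4: x=4 → posterior Normal(59/32, 7/10)
obs 5: x=6 → posterior Normal(463/188, 28/47)
obs 6: x=0 → posterior Normal(463/216, 14/27)
obs 7: x=-3 → posterior Normal(379/244, 28/61)
obs 8: x=-9/2 → posterior Normal(253/272, 7/17)
obs 9: x=-1/2 → posterior Normal(239/300, 28/75)

k = 2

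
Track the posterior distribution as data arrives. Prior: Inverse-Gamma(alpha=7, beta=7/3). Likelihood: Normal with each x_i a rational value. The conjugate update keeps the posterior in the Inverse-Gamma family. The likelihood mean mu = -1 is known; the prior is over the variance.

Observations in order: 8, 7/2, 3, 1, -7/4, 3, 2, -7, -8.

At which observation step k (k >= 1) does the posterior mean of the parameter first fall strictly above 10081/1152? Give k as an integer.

obs 1: x=8 → posterior Inverse-Gamma(15/2, 257/6)
obs 2: x=7/2 → posterior Inverse-Gamma(8, 1271/24)
obs 3: x=3 → posterior Inverse-Gamma(17/2, 1463/24)
obs 4: x=1 → posterior Inverse-Gamma(9, 1511/24)
obs 5: x=-7/4 → posterior Inverse-Gamma(19/2, 6071/96)
obs 6: x=3 → posterior Inverse-Gamma(10, 6839/96)
obs 7: x=2 → posterior Inverse-Gamma(21/2, 7271/96)
obs 8: x=-7 → posterior Inverse-Gamma(11, 8999/96)
obs 9: x=-8 → posterior Inverse-Gamma(23/2, 11351/96)

k = 8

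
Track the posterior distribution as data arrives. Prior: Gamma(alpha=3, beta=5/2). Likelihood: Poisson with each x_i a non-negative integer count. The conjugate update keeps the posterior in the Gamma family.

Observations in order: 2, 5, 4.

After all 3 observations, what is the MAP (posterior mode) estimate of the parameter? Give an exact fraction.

obs 1: x=2 → posterior Gamma(5, 7/2)
obs 2: x=5 → posterior Gamma(10, 9/2)
obs 3: x=4 → posterior Gamma(14, 11/2)

26/11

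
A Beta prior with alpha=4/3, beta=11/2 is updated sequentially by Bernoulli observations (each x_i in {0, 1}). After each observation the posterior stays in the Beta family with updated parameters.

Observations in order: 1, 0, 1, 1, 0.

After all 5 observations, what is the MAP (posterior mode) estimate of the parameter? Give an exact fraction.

20/59

obs 1: x=1 → posterior Beta(7/3, 11/2)
obs 2: x=0 → posterior Beta(7/3, 13/2)
obs 3: x=1 → posterior Beta(10/3, 13/2)
obs 4: x=1 → posterior Beta(13/3, 13/2)
obs 5: x=0 → posterior Beta(13/3, 15/2)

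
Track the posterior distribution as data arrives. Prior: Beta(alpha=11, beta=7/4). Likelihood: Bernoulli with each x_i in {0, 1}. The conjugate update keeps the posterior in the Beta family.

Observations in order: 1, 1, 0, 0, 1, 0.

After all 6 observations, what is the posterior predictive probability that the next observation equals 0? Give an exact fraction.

obs 1: x=1 → posterior Beta(12, 7/4)
obs 2: x=1 → posterior Beta(13, 7/4)
obs 3: x=0 → posterior Beta(13, 11/4)
obs 4: x=0 → posterior Beta(13, 15/4)
obs 5: x=1 → posterior Beta(14, 15/4)
obs 6: x=0 → posterior Beta(14, 19/4)

19/75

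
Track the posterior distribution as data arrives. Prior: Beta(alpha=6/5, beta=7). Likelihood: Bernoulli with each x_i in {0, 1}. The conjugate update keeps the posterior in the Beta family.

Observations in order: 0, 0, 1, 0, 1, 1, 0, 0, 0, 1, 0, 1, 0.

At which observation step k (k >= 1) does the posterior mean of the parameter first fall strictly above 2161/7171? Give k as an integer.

k = 12

obs 1: x=0 → posterior Beta(6/5, 8)
obs 2: x=0 → posterior Beta(6/5, 9)
obs 3: x=1 → posterior Beta(11/5, 9)
obs 4: x=0 → posterior Beta(11/5, 10)
obs 5: x=1 → posterior Beta(16/5, 10)
obs 6: x=1 → posterior Beta(21/5, 10)
obs 7: x=0 → posterior Beta(21/5, 11)
obs 8: x=0 → posterior Beta(21/5, 12)
obs 9: x=0 → posterior Beta(21/5, 13)
obs 10: x=1 → posterior Beta(26/5, 13)
obs 11: x=0 → posterior Beta(26/5, 14)
obs 12: x=1 → posterior Beta(31/5, 14)
obs 13: x=0 → posterior Beta(31/5, 15)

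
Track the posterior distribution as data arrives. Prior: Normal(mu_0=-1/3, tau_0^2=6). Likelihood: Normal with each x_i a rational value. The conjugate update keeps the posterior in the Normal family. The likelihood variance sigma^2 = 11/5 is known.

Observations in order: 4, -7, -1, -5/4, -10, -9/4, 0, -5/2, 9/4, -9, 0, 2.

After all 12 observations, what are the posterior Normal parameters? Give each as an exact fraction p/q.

mu_0=-4477/2226, tau_0^2=66/371

obs 1: x=4 → posterior Normal(349/123, 66/41)
obs 2: x=-7 → posterior Normal(-281/213, 66/71)
obs 3: x=-1 → posterior Normal(-371/303, 66/101)
obs 4: x=-5/4 → posterior Normal(-967/786, 66/131)
obs 5: x=-10 → posterior Normal(-2767/966, 66/161)
obs 6: x=-9/4 → posterior Normal(-1586/573, 66/191)
obs 7: x=0 → posterior Normal(-122/51, 66/221)
obs 8: x=-5/2 → posterior Normal(-1811/753, 66/251)
obs 9: x=9/4 → posterior Normal(-3217/1686, 66/281)
obs 10: x=-9 → posterior Normal(-4837/1866, 66/311)
obs 11: x=0 → posterior Normal(-4837/2046, 6/31)
obs 12: x=2 → posterior Normal(-4477/2226, 66/371)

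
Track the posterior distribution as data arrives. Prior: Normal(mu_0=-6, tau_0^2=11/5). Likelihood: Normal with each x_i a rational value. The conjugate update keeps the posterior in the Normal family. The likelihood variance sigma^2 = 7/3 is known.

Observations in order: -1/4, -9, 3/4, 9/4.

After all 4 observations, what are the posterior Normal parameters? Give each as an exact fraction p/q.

obs 1: x=-1/4 → posterior Normal(-873/272, 77/68)
obs 2: x=-9 → posterior Normal(-2061/404, 77/101)
obs 3: x=3/4 → posterior Normal(-981/268, 77/134)
obs 4: x=9/4 → posterior Normal(-1665/668, 77/167)

mu_0=-1665/668, tau_0^2=77/167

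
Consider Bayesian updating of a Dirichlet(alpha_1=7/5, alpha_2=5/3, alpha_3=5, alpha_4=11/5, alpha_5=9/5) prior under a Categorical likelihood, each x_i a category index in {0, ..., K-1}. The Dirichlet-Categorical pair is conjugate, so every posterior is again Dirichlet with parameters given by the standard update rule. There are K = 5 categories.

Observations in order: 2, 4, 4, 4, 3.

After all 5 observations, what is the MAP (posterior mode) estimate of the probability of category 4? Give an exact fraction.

57/181

obs 1: x=2 → posterior Dirichlet(7/5, 5/3, 6, 11/5, 9/5)
obs 2: x=4 → posterior Dirichlet(7/5, 5/3, 6, 11/5, 14/5)
obs 3: x=4 → posterior Dirichlet(7/5, 5/3, 6, 11/5, 19/5)
obs 4: x=4 → posterior Dirichlet(7/5, 5/3, 6, 11/5, 24/5)
obs 5: x=3 → posterior Dirichlet(7/5, 5/3, 6, 16/5, 24/5)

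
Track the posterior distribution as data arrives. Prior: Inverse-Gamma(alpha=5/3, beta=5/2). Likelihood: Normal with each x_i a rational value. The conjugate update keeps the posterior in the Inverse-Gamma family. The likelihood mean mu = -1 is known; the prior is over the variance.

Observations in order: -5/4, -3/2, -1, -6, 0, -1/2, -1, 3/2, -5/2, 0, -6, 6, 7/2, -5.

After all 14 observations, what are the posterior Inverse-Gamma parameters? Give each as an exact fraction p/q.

alpha=26/3, beta=2421/32

obs 1: x=-5/4 → posterior Inverse-Gamma(13/6, 81/32)
obs 2: x=-3/2 → posterior Inverse-Gamma(8/3, 85/32)
obs 3: x=-1 → posterior Inverse-Gamma(19/6, 85/32)
obs 4: x=-6 → posterior Inverse-Gamma(11/3, 485/32)
obs 5: x=0 → posterior Inverse-Gamma(25/6, 501/32)
obs 6: x=-1/2 → posterior Inverse-Gamma(14/3, 505/32)
obs 7: x=-1 → posterior Inverse-Gamma(31/6, 505/32)
obs 8: x=3/2 → posterior Inverse-Gamma(17/3, 605/32)
obs 9: x=-5/2 → posterior Inverse-Gamma(37/6, 641/32)
obs 10: x=0 → posterior Inverse-Gamma(20/3, 657/32)
obs 11: x=-6 → posterior Inverse-Gamma(43/6, 1057/32)
obs 12: x=6 → posterior Inverse-Gamma(23/3, 1841/32)
obs 13: x=7/2 → posterior Inverse-Gamma(49/6, 2165/32)
obs 14: x=-5 → posterior Inverse-Gamma(26/3, 2421/32)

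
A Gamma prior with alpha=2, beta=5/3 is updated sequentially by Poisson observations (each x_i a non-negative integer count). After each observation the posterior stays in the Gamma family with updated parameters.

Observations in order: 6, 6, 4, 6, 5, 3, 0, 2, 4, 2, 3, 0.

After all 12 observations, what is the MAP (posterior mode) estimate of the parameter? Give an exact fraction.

obs 1: x=6 → posterior Gamma(8, 8/3)
obs 2: x=6 → posterior Gamma(14, 11/3)
obs 3: x=4 → posterior Gamma(18, 14/3)
obs 4: x=6 → posterior Gamma(24, 17/3)
obs 5: x=5 → posterior Gamma(29, 20/3)
obs 6: x=3 → posterior Gamma(32, 23/3)
obs 7: x=0 → posterior Gamma(32, 26/3)
obs 8: x=2 → posterior Gamma(34, 29/3)
obs 9: x=4 → posterior Gamma(38, 32/3)
obs 10: x=2 → posterior Gamma(40, 35/3)
obs 11: x=3 → posterior Gamma(43, 38/3)
obs 12: x=0 → posterior Gamma(43, 41/3)

126/41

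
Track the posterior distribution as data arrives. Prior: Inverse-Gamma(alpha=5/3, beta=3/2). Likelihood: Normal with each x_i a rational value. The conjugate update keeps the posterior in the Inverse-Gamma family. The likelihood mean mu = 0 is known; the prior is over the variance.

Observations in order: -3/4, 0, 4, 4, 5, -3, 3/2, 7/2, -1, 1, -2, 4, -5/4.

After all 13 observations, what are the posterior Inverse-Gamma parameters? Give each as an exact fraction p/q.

alpha=49/6, beta=861/16

obs 1: x=-3/4 → posterior Inverse-Gamma(13/6, 57/32)
obs 2: x=0 → posterior Inverse-Gamma(8/3, 57/32)
obs 3: x=4 → posterior Inverse-Gamma(19/6, 313/32)
obs 4: x=4 → posterior Inverse-Gamma(11/3, 569/32)
obs 5: x=5 → posterior Inverse-Gamma(25/6, 969/32)
obs 6: x=-3 → posterior Inverse-Gamma(14/3, 1113/32)
obs 7: x=3/2 → posterior Inverse-Gamma(31/6, 1149/32)
obs 8: x=7/2 → posterior Inverse-Gamma(17/3, 1345/32)
obs 9: x=-1 → posterior Inverse-Gamma(37/6, 1361/32)
obs 10: x=1 → posterior Inverse-Gamma(20/3, 1377/32)
obs 11: x=-2 → posterior Inverse-Gamma(43/6, 1441/32)
obs 12: x=4 → posterior Inverse-Gamma(23/3, 1697/32)
obs 13: x=-5/4 → posterior Inverse-Gamma(49/6, 861/16)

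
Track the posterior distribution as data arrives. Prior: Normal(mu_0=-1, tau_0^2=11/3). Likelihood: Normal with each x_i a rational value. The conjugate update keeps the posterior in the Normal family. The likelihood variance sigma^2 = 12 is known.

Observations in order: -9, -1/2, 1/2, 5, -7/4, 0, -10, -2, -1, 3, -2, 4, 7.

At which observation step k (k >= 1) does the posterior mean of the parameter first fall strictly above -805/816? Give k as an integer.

k = 6

obs 1: x=-9 → posterior Normal(-135/47, 132/47)
obs 2: x=-1/2 → posterior Normal(-281/116, 66/29)
obs 3: x=1/2 → posterior Normal(-45/23, 44/23)
obs 4: x=5 → posterior Normal(-1, 33/20)
obs 5: x=-7/4 → posterior Normal(-397/364, 132/91)
obs 6: x=0 → posterior Normal(-397/408, 22/17)
obs 7: x=-10 → posterior Normal(-837/452, 132/113)
obs 8: x=-2 → posterior Normal(-925/496, 33/31)
obs 9: x=-1 → posterior Normal(-323/180, 44/45)
obs 10: x=3 → posterior Normal(-837/584, 66/73)
obs 11: x=-2 → posterior Normal(-925/628, 132/157)
obs 12: x=4 → posterior Normal(-107/96, 11/14)
obs 13: x=7 → posterior Normal(-441/716, 132/179)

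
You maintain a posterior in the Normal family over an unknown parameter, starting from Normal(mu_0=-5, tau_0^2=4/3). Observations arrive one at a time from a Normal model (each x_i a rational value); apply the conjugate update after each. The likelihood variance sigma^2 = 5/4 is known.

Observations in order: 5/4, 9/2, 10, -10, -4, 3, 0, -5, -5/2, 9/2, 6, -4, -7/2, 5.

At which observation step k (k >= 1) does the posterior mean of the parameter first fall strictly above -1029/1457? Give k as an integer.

k = 2

obs 1: x=5/4 → posterior Normal(-55/31, 20/31)
obs 2: x=9/2 → posterior Normal(17/47, 20/47)
obs 3: x=10 → posterior Normal(59/21, 20/63)
obs 4: x=-10 → posterior Normal(17/79, 20/79)
obs 5: x=-4 → posterior Normal(-47/95, 4/19)
obs 6: x=3 → posterior Normal(1/111, 20/111)
obs 7: x=0 → posterior Normal(1/127, 20/127)
obs 8: x=-5 → posterior Normal(-79/143, 20/143)
obs 9: x=-5/2 → posterior Normal(-119/159, 20/159)
obs 10: x=9/2 → posterior Normal(-47/175, 4/35)
obs 11: x=6 → posterior Normal(49/191, 20/191)
obs 12: x=-4 → posterior Normal(-5/69, 20/207)
obs 13: x=-7/2 → posterior Normal(-71/223, 20/223)
obs 14: x=5 → posterior Normal(9/239, 20/239)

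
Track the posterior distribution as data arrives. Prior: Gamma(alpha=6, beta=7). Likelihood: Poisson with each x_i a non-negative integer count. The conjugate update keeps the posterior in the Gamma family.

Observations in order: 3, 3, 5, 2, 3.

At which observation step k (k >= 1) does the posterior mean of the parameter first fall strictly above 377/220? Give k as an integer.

obs 1: x=3 → posterior Gamma(9, 8)
obs 2: x=3 → posterior Gamma(12, 9)
obs 3: x=5 → posterior Gamma(17, 10)
obs 4: x=2 → posterior Gamma(19, 11)
obs 5: x=3 → posterior Gamma(22, 12)

k = 4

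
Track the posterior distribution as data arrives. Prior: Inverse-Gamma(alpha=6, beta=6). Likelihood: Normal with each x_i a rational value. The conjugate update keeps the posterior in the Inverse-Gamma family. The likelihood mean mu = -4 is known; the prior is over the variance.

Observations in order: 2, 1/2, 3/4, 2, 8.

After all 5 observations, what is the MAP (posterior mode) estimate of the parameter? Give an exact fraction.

4333/304

obs 1: x=2 → posterior Inverse-Gamma(13/2, 24)
obs 2: x=1/2 → posterior Inverse-Gamma(7, 273/8)
obs 3: x=3/4 → posterior Inverse-Gamma(15/2, 1453/32)
obs 4: x=2 → posterior Inverse-Gamma(8, 2029/32)
obs 5: x=8 → posterior Inverse-Gamma(17/2, 4333/32)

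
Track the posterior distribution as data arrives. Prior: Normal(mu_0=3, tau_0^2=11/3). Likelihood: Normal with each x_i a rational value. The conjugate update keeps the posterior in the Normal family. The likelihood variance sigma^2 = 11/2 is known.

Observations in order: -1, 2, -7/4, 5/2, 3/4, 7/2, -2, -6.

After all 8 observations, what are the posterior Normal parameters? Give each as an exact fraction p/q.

mu_0=5/19, tau_0^2=11/19

obs 1: x=-1 → posterior Normal(7/5, 11/5)
obs 2: x=2 → posterior Normal(11/7, 11/7)
obs 3: x=-7/4 → posterior Normal(5/6, 11/9)
obs 4: x=5/2 → posterior Normal(25/22, 1)
obs 5: x=3/4 → posterior Normal(14/13, 11/13)
obs 6: x=7/2 → posterior Normal(7/5, 11/15)
obs 7: x=-2 → posterior Normal(1, 11/17)
obs 8: x=-6 → posterior Normal(5/19, 11/19)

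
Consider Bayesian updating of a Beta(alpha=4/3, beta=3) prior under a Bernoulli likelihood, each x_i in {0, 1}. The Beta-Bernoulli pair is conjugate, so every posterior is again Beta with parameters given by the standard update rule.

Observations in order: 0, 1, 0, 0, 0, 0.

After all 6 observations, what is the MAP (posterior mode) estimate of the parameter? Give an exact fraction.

obs 1: x=0 → posterior Beta(4/3, 4)
obs 2: x=1 → posterior Beta(7/3, 4)
obs 3: x=0 → posterior Beta(7/3, 5)
obs 4: x=0 → posterior Beta(7/3, 6)
obs 5: x=0 → posterior Beta(7/3, 7)
obs 6: x=0 → posterior Beta(7/3, 8)

4/25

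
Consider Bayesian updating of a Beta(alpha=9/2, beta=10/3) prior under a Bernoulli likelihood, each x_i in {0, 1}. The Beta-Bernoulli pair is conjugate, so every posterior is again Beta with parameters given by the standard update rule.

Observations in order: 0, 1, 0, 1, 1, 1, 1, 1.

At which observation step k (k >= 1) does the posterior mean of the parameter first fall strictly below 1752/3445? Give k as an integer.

obs 1: x=0 → posterior Beta(9/2, 13/3)
obs 2: x=1 → posterior Beta(11/2, 13/3)
obs 3: x=0 → posterior Beta(11/2, 16/3)
obs 4: x=1 → posterior Beta(13/2, 16/3)
obs 5: x=1 → posterior Beta(15/2, 16/3)
obs 6: x=1 → posterior Beta(17/2, 16/3)
obs 7: x=1 → posterior Beta(19/2, 16/3)
obs 8: x=1 → posterior Beta(21/2, 16/3)

k = 3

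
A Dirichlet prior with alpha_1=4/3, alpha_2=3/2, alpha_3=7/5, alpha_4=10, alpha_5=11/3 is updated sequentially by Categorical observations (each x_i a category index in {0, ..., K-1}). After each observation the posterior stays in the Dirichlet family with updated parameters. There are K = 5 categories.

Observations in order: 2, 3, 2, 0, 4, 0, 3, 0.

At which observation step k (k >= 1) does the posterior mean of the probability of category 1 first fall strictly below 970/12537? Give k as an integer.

k = 2

obs 1: x=2 → posterior Dirichlet(4/3, 3/2, 12/5, 10, 11/3)
obs 2: x=3 → posterior Dirichlet(4/3, 3/2, 12/5, 11, 11/3)
obs 3: x=2 → posterior Dirichlet(4/3, 3/2, 17/5, 11, 11/3)
obs 4: x=0 → posterior Dirichlet(7/3, 3/2, 17/5, 11, 11/3)
obs 5: x=4 → posterior Dirichlet(7/3, 3/2, 17/5, 11, 14/3)
obs 6: x=0 → posterior Dirichlet(10/3, 3/2, 17/5, 11, 14/3)
obs 7: x=3 → posterior Dirichlet(10/3, 3/2, 17/5, 12, 14/3)
obs 8: x=0 → posterior Dirichlet(13/3, 3/2, 17/5, 12, 14/3)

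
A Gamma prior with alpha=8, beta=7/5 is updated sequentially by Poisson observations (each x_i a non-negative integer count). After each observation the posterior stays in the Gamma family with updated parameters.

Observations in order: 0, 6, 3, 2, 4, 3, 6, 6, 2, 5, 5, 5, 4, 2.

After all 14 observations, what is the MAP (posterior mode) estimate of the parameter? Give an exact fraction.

obs 1: x=0 → posterior Gamma(8, 12/5)
obs 2: x=6 → posterior Gamma(14, 17/5)
obs 3: x=3 → posterior Gamma(17, 22/5)
obs 4: x=2 → posterior Gamma(19, 27/5)
obs 5: x=4 → posterior Gamma(23, 32/5)
obs 6: x=3 → posterior Gamma(26, 37/5)
obs 7: x=6 → posterior Gamma(32, 42/5)
obs 8: x=6 → posterior Gamma(38, 47/5)
obs 9: x=2 → posterior Gamma(40, 52/5)
obs 10: x=5 → posterior Gamma(45, 57/5)
obs 11: x=5 → posterior Gamma(50, 62/5)
obs 12: x=5 → posterior Gamma(55, 67/5)
obs 13: x=4 → posterior Gamma(59, 72/5)
obs 14: x=2 → posterior Gamma(61, 77/5)

300/77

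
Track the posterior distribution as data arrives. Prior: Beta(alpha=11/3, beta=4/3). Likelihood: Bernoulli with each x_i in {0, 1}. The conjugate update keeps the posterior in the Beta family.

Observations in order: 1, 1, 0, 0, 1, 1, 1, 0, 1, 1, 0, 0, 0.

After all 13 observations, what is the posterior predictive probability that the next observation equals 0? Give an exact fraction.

11/27

obs 1: x=1 → posterior Beta(14/3, 4/3)
obs 2: x=1 → posterior Beta(17/3, 4/3)
obs 3: x=0 → posterior Beta(17/3, 7/3)
obs 4: x=0 → posterior Beta(17/3, 10/3)
obs 5: x=1 → posterior Beta(20/3, 10/3)
obs 6: x=1 → posterior Beta(23/3, 10/3)
obs 7: x=1 → posterior Beta(26/3, 10/3)
obs 8: x=0 → posterior Beta(26/3, 13/3)
obs 9: x=1 → posterior Beta(29/3, 13/3)
obs 10: x=1 → posterior Beta(32/3, 13/3)
obs 11: x=0 → posterior Beta(32/3, 16/3)
obs 12: x=0 → posterior Beta(32/3, 19/3)
obs 13: x=0 → posterior Beta(32/3, 22/3)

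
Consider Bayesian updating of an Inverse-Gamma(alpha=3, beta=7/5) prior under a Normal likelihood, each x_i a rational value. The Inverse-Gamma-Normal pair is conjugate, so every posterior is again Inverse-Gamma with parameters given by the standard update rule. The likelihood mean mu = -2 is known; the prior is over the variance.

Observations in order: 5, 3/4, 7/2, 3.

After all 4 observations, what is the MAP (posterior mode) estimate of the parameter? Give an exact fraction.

9169/960

obs 1: x=5 → posterior Inverse-Gamma(7/2, 259/10)
obs 2: x=3/4 → posterior Inverse-Gamma(4, 4749/160)
obs 3: x=7/2 → posterior Inverse-Gamma(9/2, 7169/160)
obs 4: x=3 → posterior Inverse-Gamma(5, 9169/160)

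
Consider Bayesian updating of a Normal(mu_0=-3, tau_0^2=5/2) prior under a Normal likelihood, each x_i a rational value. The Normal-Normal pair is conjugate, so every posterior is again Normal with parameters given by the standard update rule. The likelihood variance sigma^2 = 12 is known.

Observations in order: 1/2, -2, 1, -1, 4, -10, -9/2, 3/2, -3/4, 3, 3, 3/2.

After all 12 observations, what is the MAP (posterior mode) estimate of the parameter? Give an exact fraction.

-121/112

obs 1: x=1/2 → posterior Normal(-139/58, 60/29)
obs 2: x=-2 → posterior Normal(-159/68, 30/17)
obs 3: x=1 → posterior Normal(-149/78, 20/13)
obs 4: x=-1 → posterior Normal(-159/88, 15/11)
obs 5: x=4 → posterior Normal(-17/14, 60/49)
obs 6: x=-10 → posterior Normal(-73/36, 10/9)
obs 7: x=-9/2 → posterior Normal(-132/59, 60/59)
obs 8: x=3/2 → posterior Normal(-249/128, 15/16)
obs 9: x=-3/4 → posterior Normal(-171/92, 20/23)
obs 10: x=3 → posterior Normal(-453/296, 30/37)
obs 11: x=3 → posterior Normal(-393/316, 60/79)
obs 12: x=3/2 → posterior Normal(-121/112, 5/7)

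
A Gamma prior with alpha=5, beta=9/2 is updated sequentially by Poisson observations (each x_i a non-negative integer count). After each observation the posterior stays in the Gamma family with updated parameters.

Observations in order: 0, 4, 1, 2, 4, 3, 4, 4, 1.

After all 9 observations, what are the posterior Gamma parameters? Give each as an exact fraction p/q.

alpha=28, beta=27/2

obs 1: x=0 → posterior Gamma(5, 11/2)
obs 2: x=4 → posterior Gamma(9, 13/2)
obs 3: x=1 → posterior Gamma(10, 15/2)
obs 4: x=2 → posterior Gamma(12, 17/2)
obs 5: x=4 → posterior Gamma(16, 19/2)
obs 6: x=3 → posterior Gamma(19, 21/2)
obs 7: x=4 → posterior Gamma(23, 23/2)
obs 8: x=4 → posterior Gamma(27, 25/2)
obs 9: x=1 → posterior Gamma(28, 27/2)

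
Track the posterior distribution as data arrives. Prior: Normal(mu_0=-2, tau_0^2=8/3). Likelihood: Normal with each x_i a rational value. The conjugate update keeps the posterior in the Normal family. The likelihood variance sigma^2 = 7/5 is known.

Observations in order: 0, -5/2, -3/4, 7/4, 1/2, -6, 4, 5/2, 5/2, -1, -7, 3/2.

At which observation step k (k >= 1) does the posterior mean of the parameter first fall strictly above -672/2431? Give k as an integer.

obs 1: x=0 → posterior Normal(-42/61, 56/61)
obs 2: x=-5/2 → posterior Normal(-142/101, 56/101)
obs 3: x=-3/4 → posterior Normal(-172/141, 56/141)
obs 4: x=7/4 → posterior Normal(-102/181, 56/181)
obs 5: x=1/2 → posterior Normal(-82/221, 56/221)
obs 6: x=-6 → posterior Normal(-322/261, 56/261)
obs 7: x=4 → posterior Normal(-162/301, 8/43)
obs 8: x=5/2 → posterior Normal(-2/11, 56/341)
obs 9: x=5/2 → posterior Normal(38/381, 56/381)
obs 10: x=-1 → posterior Normal(-2/421, 56/421)
obs 11: x=-7 → posterior Normal(-282/461, 56/461)
obs 12: x=3/2 → posterior Normal(-74/167, 56/501)

k = 8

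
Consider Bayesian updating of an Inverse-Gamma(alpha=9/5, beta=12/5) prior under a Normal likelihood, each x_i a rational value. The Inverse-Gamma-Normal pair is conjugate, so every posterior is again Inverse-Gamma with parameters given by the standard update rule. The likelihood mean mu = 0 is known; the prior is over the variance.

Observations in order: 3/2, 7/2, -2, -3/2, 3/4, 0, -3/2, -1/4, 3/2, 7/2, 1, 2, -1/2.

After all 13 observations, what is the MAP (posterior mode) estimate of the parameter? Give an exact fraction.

1927/744

obs 1: x=3/2 → posterior Inverse-Gamma(23/10, 141/40)
obs 2: x=7/2 → posterior Inverse-Gamma(14/5, 193/20)
obs 3: x=-2 → posterior Inverse-Gamma(33/10, 233/20)
obs 4: x=-3/2 → posterior Inverse-Gamma(19/5, 511/40)
obs 5: x=3/4 → posterior Inverse-Gamma(43/10, 2089/160)
obs 6: x=0 → posterior Inverse-Gamma(24/5, 2089/160)
obs 7: x=-3/2 → posterior Inverse-Gamma(53/10, 2269/160)
obs 8: x=-1/4 → posterior Inverse-Gamma(29/5, 1137/80)
obs 9: x=3/2 → posterior Inverse-Gamma(63/10, 1227/80)
obs 10: x=7/2 → posterior Inverse-Gamma(34/5, 1717/80)
obs 11: x=1 → posterior Inverse-Gamma(73/10, 1757/80)
obs 12: x=2 → posterior Inverse-Gamma(39/5, 1917/80)
obs 13: x=-1/2 → posterior Inverse-Gamma(83/10, 1927/80)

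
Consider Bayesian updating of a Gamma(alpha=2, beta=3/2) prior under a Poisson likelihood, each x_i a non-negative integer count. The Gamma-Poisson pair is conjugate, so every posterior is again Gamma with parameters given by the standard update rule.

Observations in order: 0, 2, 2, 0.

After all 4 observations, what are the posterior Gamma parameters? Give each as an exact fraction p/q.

obs 1: x=0 → posterior Gamma(2, 5/2)
obs 2: x=2 → posterior Gamma(4, 7/2)
obs 3: x=2 → posterior Gamma(6, 9/2)
obs 4: x=0 → posterior Gamma(6, 11/2)

alpha=6, beta=11/2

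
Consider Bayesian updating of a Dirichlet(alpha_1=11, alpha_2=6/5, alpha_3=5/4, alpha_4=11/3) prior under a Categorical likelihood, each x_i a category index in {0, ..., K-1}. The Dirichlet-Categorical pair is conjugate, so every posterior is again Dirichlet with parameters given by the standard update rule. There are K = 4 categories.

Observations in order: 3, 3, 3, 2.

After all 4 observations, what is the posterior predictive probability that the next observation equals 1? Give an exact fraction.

obs 1: x=3 → posterior Dirichlet(11, 6/5, 5/4, 14/3)
obs 2: x=3 → posterior Dirichlet(11, 6/5, 5/4, 17/3)
obs 3: x=3 → posterior Dirichlet(11, 6/5, 5/4, 20/3)
obs 4: x=2 → posterior Dirichlet(11, 6/5, 9/4, 20/3)

72/1267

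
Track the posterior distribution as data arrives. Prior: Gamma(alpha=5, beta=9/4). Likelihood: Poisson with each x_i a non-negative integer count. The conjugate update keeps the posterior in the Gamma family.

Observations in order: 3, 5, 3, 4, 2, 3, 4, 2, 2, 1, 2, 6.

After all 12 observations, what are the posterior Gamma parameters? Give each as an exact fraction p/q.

obs 1: x=3 → posterior Gamma(8, 13/4)
obs 2: x=5 → posterior Gamma(13, 17/4)
obs 3: x=3 → posterior Gamma(16, 21/4)
obs 4: x=4 → posterior Gamma(20, 25/4)
obs 5: x=2 → posterior Gamma(22, 29/4)
obs 6: x=3 → posterior Gamma(25, 33/4)
obs 7: x=4 → posterior Gamma(29, 37/4)
obs 8: x=2 → posterior Gamma(31, 41/4)
obs 9: x=2 → posterior Gamma(33, 45/4)
obs 10: x=1 → posterior Gamma(34, 49/4)
obs 11: x=2 → posterior Gamma(36, 53/4)
obs 12: x=6 → posterior Gamma(42, 57/4)

alpha=42, beta=57/4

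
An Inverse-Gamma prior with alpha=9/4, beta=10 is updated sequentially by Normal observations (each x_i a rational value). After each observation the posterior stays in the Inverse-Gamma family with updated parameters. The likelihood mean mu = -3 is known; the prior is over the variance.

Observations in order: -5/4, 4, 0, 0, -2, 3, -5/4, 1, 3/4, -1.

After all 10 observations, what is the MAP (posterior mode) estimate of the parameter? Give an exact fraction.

2627/264

obs 1: x=-5/4 → posterior Inverse-Gamma(11/4, 369/32)
obs 2: x=4 → posterior Inverse-Gamma(13/4, 1153/32)
obs 3: x=0 → posterior Inverse-Gamma(15/4, 1297/32)
obs 4: x=0 → posterior Inverse-Gamma(17/4, 1441/32)
obs 5: x=-2 → posterior Inverse-Gamma(19/4, 1457/32)
obs 6: x=3 → posterior Inverse-Gamma(21/4, 2033/32)
obs 7: x=-5/4 → posterior Inverse-Gamma(23/4, 1041/16)
obs 8: x=1 → posterior Inverse-Gamma(25/4, 1169/16)
obs 9: x=3/4 → posterior Inverse-Gamma(27/4, 2563/32)
obs 10: x=-1 → posterior Inverse-Gamma(29/4, 2627/32)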